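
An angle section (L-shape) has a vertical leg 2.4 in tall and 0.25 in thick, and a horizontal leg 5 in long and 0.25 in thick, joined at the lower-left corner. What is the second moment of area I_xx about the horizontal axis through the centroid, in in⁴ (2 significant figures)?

Break the section into simple shapes (no overlaps), measuring from the bottom-left corner of the bounding box.
Vertical leg: 0.25 × 2.4, A = 0.6 in², y = 1.2 in, Ī = 0.288 in⁴.
Horizontal leg (remainder): 4.75 × 0.25, A = 1.188 in², y = 0.125 in, Ī = 0.006185 in⁴.
Centroid: ȳ = ΣA·y / ΣA = 0.4858 in.
Transfer each piece to the horizontal axis through the centroid using Ī + A·d² with d = y − 0.4858:
  vertical leg: d = 0.7142 in → contributes +0.594 in⁴
  horizontal leg (remainder): d = -0.3608 in → contributes +0.1608 in⁴
Total I = 0.7548 in⁴.

I_xx ≈ 0.75 in⁴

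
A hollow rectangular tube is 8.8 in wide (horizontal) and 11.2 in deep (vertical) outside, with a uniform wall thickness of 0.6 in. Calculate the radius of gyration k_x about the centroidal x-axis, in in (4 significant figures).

k_x ≈ 4.195 in

Treat the section as a set of non-overlapping primitives; coordinates are from the bounding-box lower-left.
Outer rectangle: 8.8 × 11.2, A = 98.56 in², y = 5.6 in, Ī = 1030.28 in⁴.
Inner void (subtracted): 7.6 × 10, A = 76 in², y = 5.6 in, Ī = 633.333 in⁴.
By symmetry the centroid is at mid-height, ȳ = 5.6 in.
All pieces are centred on the centroidal x-axis, so I = ΣĪ (holes subtracted) = 396.947 in⁴.
Radius of gyration: k = √(I/A) = √(396.947 / 22.56) = 4.19466 in.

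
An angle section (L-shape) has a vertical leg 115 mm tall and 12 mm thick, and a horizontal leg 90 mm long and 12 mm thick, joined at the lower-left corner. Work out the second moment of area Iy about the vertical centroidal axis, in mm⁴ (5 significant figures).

Break the section into simple shapes (no overlaps), measuring from the bottom-left corner of the bounding box.
Vertical leg: 12 × 115, A = 1 380 mm², x = 6 mm, Ī = 16 560 mm⁴.
Horizontal leg (remainder): 78 × 12, A = 936 mm², x = 51 mm, Ī = 474 552 mm⁴.
Centroid: x̄ = ΣA·x / ΣA = 24.18653 mm.
Transfer each piece to the vertical centroidal axis using Ī + A·d² with d = x − 24.18653:
  vertical leg: d = -18.18653 mm → contributes +472994.7 mm⁴
  horizontal leg (remainder): d = 26.81347 mm → contributes +1 147 501 mm⁴
Total I = 1 620 495 mm⁴.

Iy ≈ 1.6205 × 10⁶ mm⁴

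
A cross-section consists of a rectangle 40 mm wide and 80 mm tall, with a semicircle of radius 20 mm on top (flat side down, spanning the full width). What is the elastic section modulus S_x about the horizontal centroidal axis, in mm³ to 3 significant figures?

S_x ≈ 5.69 × 10⁴ mm³

Break the section into simple shapes (no overlaps), measuring from the bottom-left corner of the bounding box.
Rectangular body: 40 × 80, A = 3 200 mm², y = 40 mm, Ī = 1 706 667 mm⁴.
Semicircular cap: semicircle r = 20, A = 628.32 mm², y = 88.488 mm, Ī = 17 561 mm⁴.
Centroid: ȳ = ΣA·y / ΣA = 47.958 mm.
Transfer each piece to the horizontal centroidal axis using Ī + A·d² with d = y − 47.958:
  rectangular body: d = -7.9581 mm → contributes +1 909 326 mm⁴
  semicircular cap: d = 40.53 mm → contributes +1 049 697 mm⁴
Total I = 2 959 023 mm⁴.
Extreme fibre distance c = 52.042 mm; S = I/c = 56 858 mm³.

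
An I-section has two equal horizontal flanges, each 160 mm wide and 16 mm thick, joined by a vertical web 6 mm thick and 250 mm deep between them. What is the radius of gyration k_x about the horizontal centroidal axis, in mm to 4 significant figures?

k_x ≈ 122.0 mm

Treat the section as a set of non-overlapping primitives; coordinates are from the bounding-box lower-left.
Bottom flange: 160 × 16, A = 2 560 mm², y = 8 mm, Ī = 54613.3 mm⁴.
Web: 6 × 250, A = 1 500 mm², y = 141 mm, Ī = 7 812 500 mm⁴.
Top flange: 160 × 16, A = 2 560 mm², y = 274 mm, Ī = 54613.3 mm⁴.
By symmetry the centroid is at mid-height, ȳ = 141 mm.
Transfer each piece to the horizontal centroidal axis using Ī + A·d² with d = y − 141:
  bottom flange: d = -133 mm → contributes +45 338 453 mm⁴
  web: d = 0 mm → contributes +7 812 500 mm⁴
  top flange: d = 133 mm → contributes +45 338 453 mm⁴
Total I = 98 489 407 mm⁴.
Radius of gyration: k = √(I/A) = √(98 489 407 / 6 620) = 121.974 mm.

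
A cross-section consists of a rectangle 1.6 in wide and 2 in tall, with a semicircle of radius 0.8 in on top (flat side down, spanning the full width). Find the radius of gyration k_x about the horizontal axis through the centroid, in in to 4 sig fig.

Break the section into simple shapes (no overlaps), measuring from the bottom-left corner of the bounding box.
Rectangular body: 1.6 × 2, A = 3.2 in², y = 1 in, Ī = 1.06667 in⁴.
Semicircular cap: semicircle r = 0.8, A = 1.00531 in², y = 2.33953 in, Ī = 0.0449565 in⁴.
Centroid: ȳ = ΣA·y / ΣA = 1.32022 in.
Transfer each piece to the horizontal axis through the centroid using Ī + A·d² with d = y − 1.32022:
  rectangular body: d = -0.320224 in → contributes +1.39481 in⁴
  semicircular cap: d = 1.01931 in → contributes +1.08946 in⁴
Total I = 2.48426 in⁴.
Radius of gyration: k = √(I/A) = √(2.48426 / 4.20531) = 0.768599 in.

k_x ≈ 0.7686 in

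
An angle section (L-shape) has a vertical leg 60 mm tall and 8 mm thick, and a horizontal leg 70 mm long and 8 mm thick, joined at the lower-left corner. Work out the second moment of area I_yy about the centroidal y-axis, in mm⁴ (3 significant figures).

I_yy ≈ 4.60 × 10⁵ mm⁴

Treat the section as a set of non-overlapping primitives; coordinates are from the bounding-box lower-left.
Vertical leg: 8 × 60, A = 480 mm², x = 4 mm, Ī = 2 560 mm⁴.
Horizontal leg (remainder): 62 × 8, A = 496 mm², x = 39 mm, Ī = 158 885 mm⁴.
Centroid: x̄ = ΣA·x / ΣA = 21.787 mm.
Transfer each piece to the centroidal y-axis using Ī + A·d² with d = x − 21.787:
  vertical leg: d = -17.787 mm → contributes +154 419 mm⁴
  horizontal leg (remainder): d = 17.213 mm → contributes +305 846 mm⁴
Total I = 460 265 mm⁴.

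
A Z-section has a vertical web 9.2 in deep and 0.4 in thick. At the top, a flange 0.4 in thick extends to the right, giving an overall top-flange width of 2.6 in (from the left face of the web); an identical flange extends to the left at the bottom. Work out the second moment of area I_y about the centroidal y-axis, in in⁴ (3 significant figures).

Decompose the section into non-overlapping parts with the origin at the bottom-left of its bounding rectangle.
Web: 0.4 × 9.2, A = 3.68 in², x = 2.4 in, Ī = 0.049067 in⁴.
Top flange (beyond web): 2.2 × 0.4, A = 0.88 in², x = 3.7 in, Ī = 0.35493 in⁴.
Bottom flange (beyond web): 2.2 × 0.4, A = 0.88 in², x = 1.1 in, Ī = 0.35493 in⁴.
Centroid: x̄ = ΣA·x / ΣA = 2.4 in.
Transfer each piece to the centroidal y-axis using Ī + A·d² with d = x − 2.4:
  web: d = 0 in → contributes +0.049067 in⁴
  top flange (beyond web): d = 1.3 in → contributes +1.8421 in⁴
  bottom flange (beyond web): d = -1.3 in → contributes +1.8421 in⁴
Total I = 3.7333 in⁴.

I_y ≈ 3.73 in⁴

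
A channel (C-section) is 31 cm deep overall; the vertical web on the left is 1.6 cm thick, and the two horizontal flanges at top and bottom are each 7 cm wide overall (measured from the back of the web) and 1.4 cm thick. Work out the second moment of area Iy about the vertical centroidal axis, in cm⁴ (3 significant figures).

Iy ≈ 189 cm⁴

Decompose the section into non-overlapping parts with the origin at the bottom-left of its bounding rectangle.
Web: 1.6 × 31, A = 49.6 cm², x = 0.8 cm, Ī = 10.581 cm⁴.
Top flange (beyond web): 5.4 × 1.4, A = 7.56 cm², x = 4.3 cm, Ī = 18.371 cm⁴.
Bottom flange (beyond web): 5.4 × 1.4, A = 7.56 cm², x = 4.3 cm, Ī = 18.371 cm⁴.
Centroid: x̄ = ΣA·x / ΣA = 1.6177 cm.
Transfer each piece to the vertical centroidal axis using Ī + A·d² with d = x − 1.6177:
  web: d = -0.81768 cm → contributes +43.744 cm⁴
  top flange (beyond web): d = 2.6823 cm → contributes +72.764 cm⁴
  bottom flange (beyond web): d = 2.6823 cm → contributes +72.764 cm⁴
Total I = 189.27 cm⁴.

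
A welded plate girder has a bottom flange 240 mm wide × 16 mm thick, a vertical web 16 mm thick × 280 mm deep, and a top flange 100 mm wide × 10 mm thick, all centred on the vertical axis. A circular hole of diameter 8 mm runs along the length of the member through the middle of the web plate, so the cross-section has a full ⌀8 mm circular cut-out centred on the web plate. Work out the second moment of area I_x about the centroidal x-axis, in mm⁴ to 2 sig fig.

Split into non-overlapping primitives; take the origin at the lower-left of the bounding box.
Bottom plate: 240 × 16, A = 3 840 mm², y = 8 mm, Ī = 81 920 mm⁴.
Web plate: 16 × 280, A = 4 480 mm², y = 156 mm, Ī = 29 269 333 mm⁴.
Top plate: 100 × 10, A = 1 000 mm², y = 301 mm, Ī = 8 333 mm⁴.
Hole (subtracted): ⌀8, A = 50.27 mm², y = 156 mm, Ī = 201.1 mm⁴.
Centroid: ȳ = ΣA·y / ΣA = 110.3 mm.
Transfer each piece to the centroidal x-axis using Ī + A·d² with d = y − 110.3:
  bottom plate: d = -102.3 mm → contributes +40 294 647 mm⁴
  web plate: d = 45.67 mm → contributes +38 612 218 mm⁴
  top plate: d = 190.7 mm → contributes +36 362 198 mm⁴
  hole: d = 45.67 mm → contributes −105 028 mm⁴
Total I = 115 164 035 mm⁴.

I_x ≈ 1.2 × 10⁸ mm⁴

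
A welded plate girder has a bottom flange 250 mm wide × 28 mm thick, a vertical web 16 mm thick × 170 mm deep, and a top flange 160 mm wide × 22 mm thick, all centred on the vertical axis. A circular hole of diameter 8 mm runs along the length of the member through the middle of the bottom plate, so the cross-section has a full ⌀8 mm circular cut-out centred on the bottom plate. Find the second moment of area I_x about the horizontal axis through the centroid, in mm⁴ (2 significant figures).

Split into non-overlapping primitives; take the origin at the lower-left of the bounding box.
Bottom plate: 250 × 28, A = 7 000 mm², y = 14 mm, Ī = 457 333 mm⁴.
Web plate: 16 × 170, A = 2 720 mm², y = 113 mm, Ī = 6 550 667 mm⁴.
Top plate: 160 × 22, A = 3 520 mm², y = 209 mm, Ī = 141 973 mm⁴.
Hole (subtracted): ⌀8, A = 50.27 mm², y = 14 mm, Ī = 201.1 mm⁴.
Centroid: ȳ = ΣA·y / ΣA = 86.46 mm.
Transfer each piece to the horizontal axis through the centroid using Ī + A·d² with d = y − 86.46:
  bottom plate: d = -72.46 mm → contributes +37 206 790 mm⁴
  web plate: d = 26.54 mm → contributes +8 467 085 mm⁴
  top plate: d = 122.5 mm → contributes +53 001 625 mm⁴
  hole: d = -72.46 mm → contributes −264 091 mm⁴
Total I = 98 411 409 mm⁴.

I_x ≈ 9.8 × 10⁷ mm⁴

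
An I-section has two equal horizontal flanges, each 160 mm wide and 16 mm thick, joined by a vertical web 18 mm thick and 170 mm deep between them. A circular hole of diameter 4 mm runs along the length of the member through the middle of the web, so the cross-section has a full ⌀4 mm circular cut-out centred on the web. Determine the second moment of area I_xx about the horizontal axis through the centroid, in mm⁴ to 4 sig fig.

I_xx ≈ 5.176 × 10⁷ mm⁴

Split into non-overlapping primitives; take the origin at the lower-left of the bounding box.
Bottom flange: 160 × 16, A = 2 560 mm², y = 8 mm, Ī = 54613.3 mm⁴.
Web: 18 × 170, A = 3 060 mm², y = 101 mm, Ī = 7 369 500 mm⁴.
Top flange: 160 × 16, A = 2 560 mm², y = 194 mm, Ī = 54613.3 mm⁴.
Hole (subtracted): ⌀4, A = 12.5664 mm², y = 101 mm, Ī = 12.5664 mm⁴.
By symmetry the centroid is at mid-height, ȳ = 101 mm.
Transfer each piece to the horizontal axis through the centroid using Ī + A·d² with d = y − 101:
  bottom flange: d = -93 mm → contributes +22 196 053 mm⁴
  web: d = 0 mm → contributes +7 369 500 mm⁴
  top flange: d = 93 mm → contributes +22 196 053 mm⁴
  hole: d = 0 mm → contributes −12.5664 mm⁴
Total I = 51 761 594 mm⁴.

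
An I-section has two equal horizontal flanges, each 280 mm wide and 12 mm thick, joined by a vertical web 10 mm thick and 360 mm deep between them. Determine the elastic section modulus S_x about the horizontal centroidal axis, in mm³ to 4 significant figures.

S_x ≈ 1.414 × 10⁶ mm³

Treat the section as a set of non-overlapping primitives; coordinates are from the bounding-box lower-left.
Bottom flange: 280 × 12, A = 3 360 mm², y = 6 mm, Ī = 40 320 mm⁴.
Web: 10 × 360, A = 3 600 mm², y = 192 mm, Ī = 38 880 000 mm⁴.
Top flange: 280 × 12, A = 3 360 mm², y = 378 mm, Ī = 40 320 mm⁴.
By symmetry the centroid is at mid-height, ȳ = 192 mm.
Transfer each piece to the horizontal centroidal axis using Ī + A·d² with d = y − 192:
  bottom flange: d = -186 mm → contributes +116 282 880 mm⁴
  web: d = 0 mm → contributes +38 880 000 mm⁴
  top flange: d = 186 mm → contributes +116 282 880 mm⁴
Total I = 271 445 760 mm⁴.
Extreme fibre distance c = 192 mm; S = I/c = 1 413 780 mm³.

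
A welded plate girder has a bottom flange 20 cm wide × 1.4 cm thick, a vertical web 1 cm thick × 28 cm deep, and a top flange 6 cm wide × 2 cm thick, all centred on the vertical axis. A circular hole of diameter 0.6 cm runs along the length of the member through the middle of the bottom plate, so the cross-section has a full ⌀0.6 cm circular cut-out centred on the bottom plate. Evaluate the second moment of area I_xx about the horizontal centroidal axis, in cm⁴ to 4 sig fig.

I_xx ≈ 9763 cm⁴

Split into non-overlapping primitives; take the origin at the lower-left of the bounding box.
Bottom plate: 20 × 1.4, A = 28 cm², y = 0.7 cm, Ī = 4.57333 cm⁴.
Web plate: 1 × 28, A = 28 cm², y = 15.4 cm, Ī = 1829.33 cm⁴.
Top plate: 6 × 2, A = 12 cm², y = 30.4 cm, Ī = 4 cm⁴.
Hole (subtracted): ⌀0.6, A = 0.282743 cm², y = 0.7 cm, Ī = 0.00636173 cm⁴.
Centroid: ȳ = ΣA·y / ΣA = 12.0413 cm.
Transfer each piece to the horizontal centroidal axis using Ī + A·d² with d = y − 12.0413:
  bottom plate: d = -11.3413 cm → contributes +3606.06 cm⁴
  web plate: d = 3.35873 cm → contributes +2145.2 cm⁴
  top plate: d = 18.3587 cm → contributes +4048.51 cm⁴
  hole: d = -11.3413 cm → contributes −36.3741 cm⁴
Total I = 9763.4 cm⁴.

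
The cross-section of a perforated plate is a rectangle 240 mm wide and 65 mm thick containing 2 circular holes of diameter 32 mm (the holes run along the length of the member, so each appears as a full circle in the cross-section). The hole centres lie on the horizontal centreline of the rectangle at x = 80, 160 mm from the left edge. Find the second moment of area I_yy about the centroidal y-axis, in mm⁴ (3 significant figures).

I_yy ≈ 7.22 × 10⁷ mm⁴

Treat the section as a set of non-overlapping primitives; coordinates are from the bounding-box lower-left.
Plate: 240 × 65, A = 15 600 mm², x = 120 mm, Ī = 74 880 000 mm⁴.
Hole 1 (subtracted): ⌀32, A = 804.25 mm², x = 80 mm, Ī = 51 472 mm⁴.
Hole 2 (subtracted): ⌀32, A = 804.25 mm², x = 160 mm, Ī = 51 472 mm⁴.
By symmetry the centroid is at mid-width, x̄ = 120 mm.
Transfer each piece to the centroidal y-axis using Ī + A·d² with d = x − 120:
  plate: d = 0 mm → contributes +74 880 000 mm⁴
  hole 1: d = -40 mm → contributes −1 338 268 mm⁴
  hole 2: d = 40 mm → contributes −1 338 268 mm⁴
Total I = 72 203 464 mm⁴.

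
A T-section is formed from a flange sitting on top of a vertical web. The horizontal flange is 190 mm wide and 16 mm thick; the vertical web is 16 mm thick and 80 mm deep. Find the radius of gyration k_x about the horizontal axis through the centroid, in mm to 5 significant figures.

k_x ≈ 25.562 mm

Decompose the section into non-overlapping parts with the origin at the bottom-left of its bounding rectangle.
Flange: 190 × 16, A = 3 040 mm², y = 88 mm, Ī = 64853.33 mm⁴.
Web: 16 × 80, A = 1 280 mm², y = 40 mm, Ī = 682666.7 mm⁴.
Centroid: ȳ = ΣA·y / ΣA = 73.77778 mm.
Transfer each piece to the horizontal axis through the centroid using Ī + A·d² with d = y − 73.77778:
  flange: d = 14.22222 mm → contributes +679 759 mm⁴
  web: d = -33.77778 mm → contributes +2 143 068 mm⁴
Total I = 2 822 827 mm⁴.
Radius of gyration: k = √(I/A) = √(2 822 827 / 4 320) = 25.56232 mm.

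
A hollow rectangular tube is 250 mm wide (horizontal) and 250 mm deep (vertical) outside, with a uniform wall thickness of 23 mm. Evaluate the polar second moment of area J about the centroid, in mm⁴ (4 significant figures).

Split into non-overlapping primitives; take the origin at the lower-left of the bounding box.
Outer rectangle: 250 × 250, A = 62 500 mm², y = 125 mm, Ī = 325 520 833 mm⁴.
Inner void (subtracted): 204 × 204, A = 41 616 mm², y = 125 mm, Ī = 144 324 288 mm⁴.
By symmetry the centroid is at mid-height, ȳ = 125 mm.
All pieces are centred on the centroidal x-axis, so I = ΣĪ (holes subtracted) = 181 196 545 mm⁴.
Repeating about the centroidal y-axis gives I_y = 181 196 545 mm⁴.
Polar second moment: J = I_x + I_y = 362 393 091 mm⁴.

J ≈ 3.624 × 10⁸ mm⁴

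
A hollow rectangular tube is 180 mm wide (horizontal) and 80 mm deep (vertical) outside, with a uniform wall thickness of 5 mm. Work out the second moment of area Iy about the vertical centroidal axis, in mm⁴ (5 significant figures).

Iy ≈ 1.0221 × 10⁷ mm⁴

Decompose the section into non-overlapping parts with the origin at the bottom-left of its bounding rectangle.
Outer rectangle: 180 × 80, A = 14 400 mm², x = 90 mm, Ī = 38 880 000 mm⁴.
Inner void (subtracted): 170 × 70, A = 11 900 mm², x = 90 mm, Ī = 28 659 167 mm⁴.
By symmetry the centroid is at mid-width, x̄ = 90 mm.
All pieces are centred on the vertical centroidal axis, so I = ΣĪ (holes subtracted) = 10 220 833 mm⁴.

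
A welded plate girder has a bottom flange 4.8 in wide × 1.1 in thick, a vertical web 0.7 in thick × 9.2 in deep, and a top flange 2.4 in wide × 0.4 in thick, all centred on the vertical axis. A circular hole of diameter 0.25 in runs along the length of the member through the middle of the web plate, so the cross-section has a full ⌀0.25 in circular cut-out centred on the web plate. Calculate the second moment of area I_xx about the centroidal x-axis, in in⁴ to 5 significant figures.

I_xx ≈ 167.75 in⁴

Break the section into simple shapes (no overlaps), measuring from the bottom-left corner of the bounding box.
Bottom plate: 4.8 × 1.1, A = 5.28 in², y = 0.55 in, Ī = 0.5324 in⁴.
Web plate: 0.7 × 9.2, A = 6.44 in², y = 5.7 in, Ī = 45.42347 in⁴.
Top plate: 2.4 × 0.4, A = 0.96 in², y = 10.5 in, Ī = 0.0128 in⁴.
Hole (subtracted): ⌀0.25, A = 0.04908739 in², y = 5.7 in, Ī = 0.0001917476 in⁴.
Centroid: ȳ = ΣA·y / ΣA = 3.912006 in.
Transfer each piece to the centroidal x-axis using Ī + A·d² with d = y − 3.912006:
  bottom plate: d = -3.362006 in → contributes +60.21267 in⁴
  web plate: d = 1.787994 in → contributes +66.01166 in⁴
  top plate: d = 6.587994 in → contributes +41.6784 in⁴
  hole: d = 1.787994 in → contributes −0.1571204 in⁴
Total I = 167.7456 in⁴.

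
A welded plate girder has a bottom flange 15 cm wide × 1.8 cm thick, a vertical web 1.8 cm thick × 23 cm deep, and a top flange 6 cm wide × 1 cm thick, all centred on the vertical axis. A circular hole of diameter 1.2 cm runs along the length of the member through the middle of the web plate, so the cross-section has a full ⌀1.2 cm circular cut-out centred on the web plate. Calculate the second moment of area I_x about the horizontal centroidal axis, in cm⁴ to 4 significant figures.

I_x ≈ 5906 cm⁴

Split into non-overlapping primitives; take the origin at the lower-left of the bounding box.
Bottom plate: 15 × 1.8, A = 27 cm², y = 0.9 cm, Ī = 7.29 cm⁴.
Web plate: 1.8 × 23, A = 41.4 cm², y = 13.3 cm, Ī = 1825.05 cm⁴.
Top plate: 6 × 1, A = 6 cm², y = 25.3 cm, Ī = 0.5 cm⁴.
Hole (subtracted): ⌀1.2, A = 1.13097 cm², y = 13.3 cm, Ī = 0.101788 cm⁴.
Centroid: ȳ = ΣA·y / ΣA = 9.71322 cm.
Transfer each piece to the horizontal centroidal axis using Ī + A·d² with d = y − 9.71322:
  bottom plate: d = -8.81322 cm → contributes +2104.46 cm⁴
  web plate: d = 3.58678 cm → contributes +2357.66 cm⁴
  top plate: d = 15.5868 cm → contributes +1458.19 cm⁴
  hole: d = 3.58678 cm → contributes −14.6518 cm⁴
Total I = 5905.65 cm⁴.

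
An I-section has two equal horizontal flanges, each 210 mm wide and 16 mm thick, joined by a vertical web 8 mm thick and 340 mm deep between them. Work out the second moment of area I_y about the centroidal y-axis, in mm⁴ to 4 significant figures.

Decompose the section into non-overlapping parts with the origin at the bottom-left of its bounding rectangle.
Bottom flange: 210 × 16, A = 3 360 mm², x = 105 mm, Ī = 12 348 000 mm⁴.
Web: 8 × 340, A = 2 720 mm², x = 105 mm, Ī = 14506.7 mm⁴.
Top flange: 210 × 16, A = 3 360 mm², x = 105 mm, Ī = 12 348 000 mm⁴.
By symmetry the centroid is at mid-width, x̄ = 105 mm.
All pieces are centred on the centroidal y-axis, so I = ΣĪ = 24 710 507 mm⁴.

I_y ≈ 2.471 × 10⁷ mm⁴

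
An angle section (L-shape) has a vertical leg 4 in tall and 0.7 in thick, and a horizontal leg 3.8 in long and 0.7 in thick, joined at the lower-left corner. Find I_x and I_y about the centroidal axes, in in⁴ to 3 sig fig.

I_x ≈ 7.15 in⁴, I_y ≈ 6.27 in⁴

Treat the section as a set of non-overlapping primitives; coordinates are from the bounding-box lower-left.
Vertical leg: 0.7 × 4, A = 2.8 in², y = 2 in, Ī = 3.7333 in⁴.
Horizontal leg (remainder): 3.1 × 0.7, A = 2.17 in², y = 0.35 in, Ī = 0.088608 in⁴.
Centroid: ȳ = ΣA·y / ΣA = 1.2796 in.
Transfer each piece to the centroidal x-axis using Ī + A·d² with d = y − 1.2796:
  vertical leg: d = 0.72042 in → contributes +5.1866 in⁴
  horizontal leg (remainder): d = -0.92958 in → contributes +1.9637 in⁴
Total I = 7.1503 in⁴.
For the y-axis: x̄ = 1.1796 in.
Repeating about the centroidal y-axis gives I_y = 6.2655 in⁴.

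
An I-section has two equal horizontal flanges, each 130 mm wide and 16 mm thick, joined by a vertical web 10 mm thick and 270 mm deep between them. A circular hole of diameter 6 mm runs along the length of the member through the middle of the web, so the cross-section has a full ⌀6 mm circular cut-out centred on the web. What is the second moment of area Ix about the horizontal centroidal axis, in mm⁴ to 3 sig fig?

Ix ≈ 1.02 × 10⁸ mm⁴

Split into non-overlapping primitives; take the origin at the lower-left of the bounding box.
Bottom flange: 130 × 16, A = 2 080 mm², y = 8 mm, Ī = 44 373 mm⁴.
Web: 10 × 270, A = 2 700 mm², y = 151 mm, Ī = 16 402 500 mm⁴.
Top flange: 130 × 16, A = 2 080 mm², y = 294 mm, Ī = 44 373 mm⁴.
Hole (subtracted): ⌀6, A = 28.274 mm², y = 151 mm, Ī = 63.617 mm⁴.
By symmetry the centroid is at mid-height, ȳ = 151 mm.
Transfer each piece to the horizontal centroidal axis using Ī + A·d² with d = y − 151:
  bottom flange: d = -143 mm → contributes +42 578 293 mm⁴
  web: d = 0 mm → contributes +16 402 500 mm⁴
  top flange: d = 143 mm → contributes +42 578 293 mm⁴
  hole: d = 0 mm → contributes −63.617 mm⁴
Total I = 101 559 023 mm⁴.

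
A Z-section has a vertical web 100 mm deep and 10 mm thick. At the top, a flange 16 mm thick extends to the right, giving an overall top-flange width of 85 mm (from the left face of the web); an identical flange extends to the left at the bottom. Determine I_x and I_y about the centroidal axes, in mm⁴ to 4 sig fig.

I_x ≈ 5.118 × 10⁶ mm⁴, I_y ≈ 5.468 × 10⁶ mm⁴

Decompose the section into non-overlapping parts with the origin at the bottom-left of its bounding rectangle.
Web: 10 × 100, A = 1 000 mm², y = 50 mm, Ī = 833 333 mm⁴.
Top flange (beyond web): 75 × 16, A = 1 200 mm², y = 92 mm, Ī = 25 600 mm⁴.
Bottom flange (beyond web): 75 × 16, A = 1 200 mm², y = 8 mm, Ī = 25 600 mm⁴.
Centroid: ȳ = ΣA·y / ΣA = 50 mm.
Transfer each piece to the centroidal x-axis using Ī + A·d² with d = y − 50:
  web: d = 0 mm → contributes +833 333 mm⁴
  top flange (beyond web): d = 42 mm → contributes +2 142 400 mm⁴
  bottom flange (beyond web): d = -42 mm → contributes +2 142 400 mm⁴
Total I = 5 118 133 mm⁴.
For the y-axis: x̄ = 80 mm.
Repeating about the centroidal y-axis gives I_y = 5 468 333 mm⁴.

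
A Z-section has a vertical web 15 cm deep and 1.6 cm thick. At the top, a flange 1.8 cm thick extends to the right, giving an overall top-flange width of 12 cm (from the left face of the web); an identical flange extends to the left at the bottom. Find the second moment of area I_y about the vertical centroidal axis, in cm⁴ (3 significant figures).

I_y ≈ 1690 cm⁴

Decompose the section into non-overlapping parts with the origin at the bottom-left of its bounding rectangle.
Web: 1.6 × 15, A = 24 cm², x = 11.2 cm, Ī = 5.12 cm⁴.
Top flange (beyond web): 10.4 × 1.8, A = 18.72 cm², x = 17.2 cm, Ī = 168.73 cm⁴.
Bottom flange (beyond web): 10.4 × 1.8, A = 18.72 cm², x = 5.2 cm, Ī = 168.73 cm⁴.
Centroid: x̄ = ΣA·x / ΣA = 11.2 cm.
Transfer each piece to the vertical centroidal axis using Ī + A·d² with d = x − 11.2:
  web: d = 0 cm → contributes +5.12 cm⁴
  top flange (beyond web): d = 6 cm → contributes +842.65 cm⁴
  bottom flange (beyond web): d = -6 cm → contributes +842.65 cm⁴
Total I = 1690.4 cm⁴.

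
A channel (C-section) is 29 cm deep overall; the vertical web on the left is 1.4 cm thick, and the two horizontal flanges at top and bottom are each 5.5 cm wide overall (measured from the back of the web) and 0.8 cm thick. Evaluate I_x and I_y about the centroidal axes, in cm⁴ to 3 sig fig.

I_x ≈ 4150 cm⁴, I_y ≈ 58.5 cm⁴

Treat the section as a set of non-overlapping primitives; coordinates are from the bounding-box lower-left.
Web: 1.4 × 29, A = 40.6 cm², y = 14.5 cm, Ī = 2845.4 cm⁴.
Top flange (beyond web): 4.1 × 0.8, A = 3.28 cm², y = 28.6 cm, Ī = 0.17493 cm⁴.
Bottom flange (beyond web): 4.1 × 0.8, A = 3.28 cm², y = 0.4 cm, Ī = 0.17493 cm⁴.
By symmetry the centroid is at mid-height, ȳ = 14.5 cm.
Transfer each piece to the centroidal x-axis using Ī + A·d² with d = y − 14.5:
  web: d = 0 cm → contributes +2845.4 cm⁴
  top flange (beyond web): d = 14.1 cm → contributes +652.27 cm⁴
  bottom flange (beyond web): d = -14.1 cm → contributes +652.27 cm⁴
Total I = 4149.9 cm⁴.
For the y-axis: x̄ = 1.0825 cm.
Repeating about the centroidal y-axis gives I_y = 58.53 cm⁴.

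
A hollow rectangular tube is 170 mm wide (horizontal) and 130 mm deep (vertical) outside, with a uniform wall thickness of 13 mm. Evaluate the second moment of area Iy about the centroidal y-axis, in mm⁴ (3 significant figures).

Iy ≈ 2.73 × 10⁷ mm⁴

Decompose the section into non-overlapping parts with the origin at the bottom-left of its bounding rectangle.
Outer rectangle: 170 × 130, A = 22 100 mm², x = 85 mm, Ī = 53 224 167 mm⁴.
Inner void (subtracted): 144 × 104, A = 14 976 mm², x = 85 mm, Ī = 25 878 528 mm⁴.
By symmetry the centroid is at mid-width, x̄ = 85 mm.
All pieces are centred on the centroidal y-axis, so I = ΣĪ (holes subtracted) = 27 345 639 mm⁴.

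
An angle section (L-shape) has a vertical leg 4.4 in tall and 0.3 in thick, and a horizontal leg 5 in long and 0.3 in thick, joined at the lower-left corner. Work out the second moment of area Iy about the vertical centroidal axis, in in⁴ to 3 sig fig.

Split into non-overlapping primitives; take the origin at the lower-left of the bounding box.
Vertical leg: 0.3 × 4.4, A = 1.32 in², x = 0.15 in, Ī = 0.0099 in⁴.
Horizontal leg (remainder): 4.7 × 0.3, A = 1.41 in², x = 2.65 in, Ī = 2.5956 in⁴.
Centroid: x̄ = ΣA·x / ΣA = 1.4412 in.
Transfer each piece to the vertical centroidal axis using Ī + A·d² with d = x − 1.4412:
  vertical leg: d = -1.2912 in → contributes +2.2106 in⁴
  horizontal leg (remainder): d = 1.2088 in → contributes +4.6558 in⁴
Total I = 6.8665 in⁴.

Iy ≈ 6.87 in⁴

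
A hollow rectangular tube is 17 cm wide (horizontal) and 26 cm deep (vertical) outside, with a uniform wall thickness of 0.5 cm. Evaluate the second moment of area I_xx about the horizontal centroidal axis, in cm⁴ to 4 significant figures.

I_xx ≈ 4066 cm⁴

Break the section into simple shapes (no overlaps), measuring from the bottom-left corner of the bounding box.
Outer rectangle: 17 × 26, A = 442 cm², y = 13 cm, Ī = 24899.3 cm⁴.
Inner void (subtracted): 16 × 25, A = 400 cm², y = 13 cm, Ī = 20833.3 cm⁴.
By symmetry the centroid is at mid-height, ȳ = 13 cm.
All pieces are centred on the horizontal centroidal axis, so I = ΣĪ (holes subtracted) = 4 066 cm⁴.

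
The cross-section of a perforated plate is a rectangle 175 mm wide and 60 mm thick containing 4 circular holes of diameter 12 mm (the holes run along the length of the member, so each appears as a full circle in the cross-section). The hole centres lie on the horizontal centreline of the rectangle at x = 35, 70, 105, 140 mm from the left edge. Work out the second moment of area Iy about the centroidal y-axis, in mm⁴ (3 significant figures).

Iy ≈ 2.61 × 10⁷ mm⁴

Decompose the section into non-overlapping parts with the origin at the bottom-left of its bounding rectangle.
Plate: 175 × 60, A = 10 500 mm², x = 87.5 mm, Ī = 26 796 875 mm⁴.
Hole 1 (subtracted): ⌀12, A = 113.1 mm², x = 35 mm, Ī = 1017.9 mm⁴.
Hole 2 (subtracted): ⌀12, A = 113.1 mm², x = 70 mm, Ī = 1017.9 mm⁴.
Hole 3 (subtracted): ⌀12, A = 113.1 mm², x = 105 mm, Ī = 1017.9 mm⁴.
Hole 4 (subtracted): ⌀12, A = 113.1 mm², x = 140 mm, Ī = 1017.9 mm⁴.
By symmetry the centroid is at mid-width, x̄ = 87.5 mm.
Transfer each piece to the centroidal y-axis using Ī + A·d² with d = x − 87.5:
  plate: d = 0 mm → contributes +26 796 875 mm⁴
  hole 1: d = -52.5 mm → contributes −312 742 mm⁴
  hole 2: d = -17.5 mm → contributes −35 654 mm⁴
  hole 3: d = 17.5 mm → contributes −35 654 mm⁴
  hole 4: d = 52.5 mm → contributes −312 742 mm⁴
Total I = 26 100 082 mm⁴.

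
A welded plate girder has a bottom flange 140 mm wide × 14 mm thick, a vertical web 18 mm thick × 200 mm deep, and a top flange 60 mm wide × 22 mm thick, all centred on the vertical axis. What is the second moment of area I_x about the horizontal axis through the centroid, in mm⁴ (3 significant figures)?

I_x ≈ 5.02 × 10⁷ mm⁴

Break the section into simple shapes (no overlaps), measuring from the bottom-left corner of the bounding box.
Bottom plate: 140 × 14, A = 1 960 mm², y = 7 mm, Ī = 32 013 mm⁴.
Web plate: 18 × 200, A = 3 600 mm², y = 114 mm, Ī = 12 000 000 mm⁴.
Top plate: 60 × 22, A = 1 320 mm², y = 225 mm, Ī = 53 240 mm⁴.
Centroid: ȳ = ΣA·y / ΣA = 104.81 mm.
Transfer each piece to the horizontal axis through the centroid using Ī + A·d² with d = y − 104.81:
  bottom plate: d = -97.814 mm → contributes +18 784 450 mm⁴
  web plate: d = 9.186 mm → contributes +12 303 780 mm⁴
  top plate: d = 120.19 mm → contributes +19 120 225 mm⁴
Total I = 50 208 455 mm⁴.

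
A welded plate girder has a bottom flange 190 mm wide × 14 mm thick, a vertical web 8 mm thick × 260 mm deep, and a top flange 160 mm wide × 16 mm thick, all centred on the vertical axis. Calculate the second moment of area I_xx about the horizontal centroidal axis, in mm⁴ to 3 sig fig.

Break the section into simple shapes (no overlaps), measuring from the bottom-left corner of the bounding box.
Bottom plate: 190 × 14, A = 2 660 mm², y = 7 mm, Ī = 43 447 mm⁴.
Web plate: 8 × 260, A = 2 080 mm², y = 144 mm, Ī = 11 717 333 mm⁴.
Top plate: 160 × 16, A = 2 560 mm², y = 282 mm, Ī = 54 613 mm⁴.
Centroid: ȳ = ΣA·y / ΣA = 142.47 mm.
Transfer each piece to the horizontal centroidal axis using Ī + A·d² with d = y − 142.47:
  bottom plate: d = -135.47 mm → contributes +48 862 951 mm⁴
  web plate: d = 1.526 mm → contributes +11 722 177 mm⁴
  top plate: d = 139.53 mm → contributes +49 891 445 mm⁴
Total I = 110 476 573 mm⁴.

I_xx ≈ 1.10 × 10⁸ mm⁴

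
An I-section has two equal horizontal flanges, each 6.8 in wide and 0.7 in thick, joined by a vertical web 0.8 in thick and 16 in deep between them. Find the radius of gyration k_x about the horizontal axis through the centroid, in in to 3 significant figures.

k_x ≈ 6.48 in

Break the section into simple shapes (no overlaps), measuring from the bottom-left corner of the bounding box.
Bottom flange: 6.8 × 0.7, A = 4.76 in², y = 0.35 in, Ī = 0.19437 in⁴.
Web: 0.8 × 16, A = 12.8 in², y = 8.7 in, Ī = 273.07 in⁴.
Top flange: 6.8 × 0.7, A = 4.76 in², y = 17.05 in, Ī = 0.19437 in⁴.
By symmetry the centroid is at mid-height, ȳ = 8.7 in.
Transfer each piece to the horizontal axis through the centroid using Ī + A·d² with d = y − 8.7:
  bottom flange: d = -8.35 in → contributes +332.07 in⁴
  web: d = 0 in → contributes +273.07 in⁴
  top flange: d = 8.35 in → contributes +332.07 in⁴
Total I = 937.21 in⁴.
Radius of gyration: k = √(I/A) = √(937.21 / 22.32) = 6.48 in.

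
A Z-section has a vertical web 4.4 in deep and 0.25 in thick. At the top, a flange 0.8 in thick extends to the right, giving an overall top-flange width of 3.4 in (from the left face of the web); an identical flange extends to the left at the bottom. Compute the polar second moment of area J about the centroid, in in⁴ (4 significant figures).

Split into non-overlapping primitives; take the origin at the lower-left of the bounding box.
Web: 0.25 × 4.4, A = 1.1 in², y = 2.2 in, Ī = 1.77467 in⁴.
Top flange (beyond web): 3.15 × 0.8, A = 2.52 in², y = 4 in, Ī = 0.1344 in⁴.
Bottom flange (beyond web): 3.15 × 0.8, A = 2.52 in², y = 0.4 in, Ī = 0.1344 in⁴.
Centroid: ȳ = ΣA·y / ΣA = 2.2 in.
Transfer each piece to the centroidal x-axis using Ī + A·d² with d = y − 2.2:
  web: d = 0 in → contributes +1.77467 in⁴
  top flange (beyond web): d = 1.8 in → contributes +8.2992 in⁴
  bottom flange (beyond web): d = -1.8 in → contributes +8.2992 in⁴
Total I = 18.3731 in⁴.
For the y-axis: x̄ = 3.275 in.
Repeating about the centroidal y-axis gives I_y = 18.7388 in⁴.
Polar second moment: J = I_x + I_y = 37.1118 in⁴.

J ≈ 37.11 in⁴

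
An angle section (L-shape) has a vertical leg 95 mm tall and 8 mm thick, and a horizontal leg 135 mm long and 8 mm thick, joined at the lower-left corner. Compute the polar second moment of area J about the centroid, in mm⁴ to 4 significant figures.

J ≈ 4.750 × 10⁶ mm⁴

Break the section into simple shapes (no overlaps), measuring from the bottom-left corner of the bounding box.
Vertical leg: 8 × 95, A = 760 mm², y = 47.5 mm, Ī = 571 583 mm⁴.
Horizontal leg (remainder): 127 × 8, A = 1 016 mm², y = 4 mm, Ī = 5418.67 mm⁴.
Centroid: ȳ = ΣA·y / ΣA = 22.6149 mm.
Transfer each piece to the centroidal x-axis using Ī + A·d² with d = y − 22.6149:
  vertical leg: d = 24.8851 mm → contributes +1 042 228 mm⁴
  horizontal leg (remainder): d = -18.6149 mm → contributes +357 476 mm⁴
Total I = 1 399 705 mm⁴.
For the y-axis: x̄ = 42.6149 mm.
Repeating about the centroidal y-axis gives I_y = 3 350 585 mm⁴.
Polar second moment: J = I_x + I_y = 4 750 289 mm⁴.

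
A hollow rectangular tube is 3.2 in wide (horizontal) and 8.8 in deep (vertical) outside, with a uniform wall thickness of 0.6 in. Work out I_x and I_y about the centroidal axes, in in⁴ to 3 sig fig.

Break the section into simple shapes (no overlaps), measuring from the bottom-left corner of the bounding box.
Outer rectangle: 3.2 × 8.8, A = 28.16 in², y = 4.4 in, Ī = 181.73 in⁴.
Inner void (subtracted): 2 × 7.6, A = 15.2 in², y = 4.4 in, Ī = 73.163 in⁴.
By symmetry the centroid is at mid-height, ȳ = 4.4 in.
All pieces are centred on the centroidal x-axis, so I = ΣĪ (holes subtracted) = 108.56 in⁴.
Repeating about the centroidal y-axis gives I_y = 18.963 in⁴.

I_x ≈ 109 in⁴, I_y ≈ 19.0 in⁴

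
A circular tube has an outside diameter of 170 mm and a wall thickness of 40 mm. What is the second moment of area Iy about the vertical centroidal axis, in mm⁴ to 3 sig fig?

Treat the section as a set of non-overlapping primitives; coordinates are from the bounding-box lower-left.
Outer circle: ⌀170, A = 22 698 mm², x = 85 mm, Ī = 40 998 275 mm⁴.
Bore (subtracted): ⌀90, A = 6361.7 mm², x = 85 mm, Ī = 3 220 623 mm⁴.
By symmetry the centroid is at mid-width, x̄ = 85 mm.
All pieces are centred on the vertical centroidal axis, so I = ΣĪ (holes subtracted) = 37 777 652 mm⁴.

Iy ≈ 3.78 × 10⁷ mm⁴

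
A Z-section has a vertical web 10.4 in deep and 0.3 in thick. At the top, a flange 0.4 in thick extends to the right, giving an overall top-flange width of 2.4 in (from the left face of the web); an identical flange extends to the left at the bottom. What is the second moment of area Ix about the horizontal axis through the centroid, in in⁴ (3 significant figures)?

Ix ≈ 70.1 in⁴

Split into non-overlapping primitives; take the origin at the lower-left of the bounding box.
Web: 0.3 × 10.4, A = 3.12 in², y = 5.2 in, Ī = 28.122 in⁴.
Top flange (beyond web): 2.1 × 0.4, A = 0.84 in², y = 10.2 in, Ī = 0.0112 in⁴.
Bottom flange (beyond web): 2.1 × 0.4, A = 0.84 in², y = 0.2 in, Ī = 0.0112 in⁴.
Centroid: ȳ = ΣA·y / ΣA = 5.2 in.
Transfer each piece to the horizontal axis through the centroid using Ī + A·d² with d = y − 5.2:
  web: d = 0 in → contributes +28.122 in⁴
  top flange (beyond web): d = 5 in → contributes +21.011 in⁴
  bottom flange (beyond web): d = -5 in → contributes +21.011 in⁴
Total I = 70.144 in⁴.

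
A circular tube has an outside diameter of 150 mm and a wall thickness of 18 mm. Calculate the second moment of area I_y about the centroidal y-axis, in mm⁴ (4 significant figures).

Break the section into simple shapes (no overlaps), measuring from the bottom-left corner of the bounding box.
Outer circle: ⌀150, A = 17671.5 mm², x = 75 mm, Ī = 24 850 489 mm⁴.
Bore (subtracted): ⌀114, A = 10 207 mm², x = 75 mm, Ī = 8 290 664 mm⁴.
By symmetry the centroid is at mid-width, x̄ = 75 mm.
All pieces are centred on the centroidal y-axis, so I = ΣĪ (holes subtracted) = 16 559 825 mm⁴.

I_y ≈ 1.656 × 10⁷ mm⁴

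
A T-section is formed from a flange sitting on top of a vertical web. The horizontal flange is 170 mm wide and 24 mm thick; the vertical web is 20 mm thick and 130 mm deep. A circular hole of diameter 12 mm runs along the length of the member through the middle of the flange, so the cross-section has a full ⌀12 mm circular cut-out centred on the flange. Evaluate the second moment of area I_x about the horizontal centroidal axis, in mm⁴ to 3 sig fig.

Split into non-overlapping primitives; take the origin at the lower-left of the bounding box.
Flange: 170 × 24, A = 4 080 mm², y = 142 mm, Ī = 195 840 mm⁴.
Web: 20 × 130, A = 2 600 mm², y = 65 mm, Ī = 3 661 667 mm⁴.
Hole (subtracted): ⌀12, A = 113.1 mm², y = 142 mm, Ī = 1017.9 mm⁴.
Centroid: ȳ = ΣA·y / ΣA = 111.51 mm.
Transfer each piece to the horizontal centroidal axis using Ī + A·d² with d = y − 111.51:
  flange: d = 30.486 mm → contributes +3 987 830 mm⁴
  web: d = -46.514 mm → contributes +9 286 851 mm⁴
  hole: d = 30.486 mm → contributes −106 132 mm⁴
Total I = 13 168 549 mm⁴.

I_x ≈ 1.32 × 10⁷ mm⁴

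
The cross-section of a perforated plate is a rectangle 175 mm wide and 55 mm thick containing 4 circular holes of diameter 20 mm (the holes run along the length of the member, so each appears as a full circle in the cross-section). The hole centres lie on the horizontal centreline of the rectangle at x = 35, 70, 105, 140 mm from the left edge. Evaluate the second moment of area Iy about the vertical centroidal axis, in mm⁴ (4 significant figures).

Iy ≈ 2.261 × 10⁷ mm⁴

Break the section into simple shapes (no overlaps), measuring from the bottom-left corner of the bounding box.
Plate: 175 × 55, A = 9 625 mm², x = 87.5 mm, Ī = 24 563 802 mm⁴.
Hole 1 (subtracted): ⌀20, A = 314.159 mm², x = 35 mm, Ī = 7853.98 mm⁴.
Hole 2 (subtracted): ⌀20, A = 314.159 mm², x = 70 mm, Ī = 7853.98 mm⁴.
Hole 3 (subtracted): ⌀20, A = 314.159 mm², x = 105 mm, Ī = 7853.98 mm⁴.
Hole 4 (subtracted): ⌀20, A = 314.159 mm², x = 140 mm, Ī = 7853.98 mm⁴.
By symmetry the centroid is at mid-width, x̄ = 87.5 mm.
Transfer each piece to the vertical centroidal axis using Ī + A·d² with d = x − 87.5:
  plate: d = 0 mm → contributes +24 563 802 mm⁴
  hole 1: d = -52.5 mm → contributes −873 755 mm⁴
  hole 2: d = -17.5 mm → contributes −104 065 mm⁴
  hole 3: d = 17.5 mm → contributes −104 065 mm⁴
  hole 4: d = 52.5 mm → contributes −873 755 mm⁴
Total I = 22 608 161 mm⁴.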